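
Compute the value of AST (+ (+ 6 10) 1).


Evaluate inner: (+ 6 10) = 16
Evaluate root: (+ 16 1) = 17
Result: 17


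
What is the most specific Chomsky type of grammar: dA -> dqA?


LHS has context (more than one symbol) and |LHS| ≤ |RHS|
Classification: Type 1 (Context-Sensitive)


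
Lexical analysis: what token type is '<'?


Pattern: operator symbol
Type: OPERATOR


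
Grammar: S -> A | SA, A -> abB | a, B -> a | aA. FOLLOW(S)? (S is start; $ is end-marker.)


$ ∈ FOLLOW(S). For each A -> αBβ: add FIRST(β)\{ε} to FOLLOW(B); if β nullable, add FOLLOW(A).
FOLLOW(S) = {$, a}


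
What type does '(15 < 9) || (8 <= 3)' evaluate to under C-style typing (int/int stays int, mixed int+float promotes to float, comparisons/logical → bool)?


Operand types: bool || bool
Rule: logical operators take bool operands and yield bool
Result type: bool


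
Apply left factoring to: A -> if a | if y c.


Common prefix: 'if'
Factored: A -> if A', A' -> a | y c


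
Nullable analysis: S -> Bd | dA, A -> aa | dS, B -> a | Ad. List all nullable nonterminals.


A nonterminal is nullable iff some alternative derives ε (directly, or every symbol in it is nullable)
Nullable: {}


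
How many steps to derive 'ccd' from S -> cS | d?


Derivation: S => cS => ccS => ccd
Steps: 3


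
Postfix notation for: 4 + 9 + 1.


Left to right (same or higher precedence on left)
Postfix: 4 9 + 1 +


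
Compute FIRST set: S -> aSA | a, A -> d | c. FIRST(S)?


Per alternative of S: FIRST(aSA) = {a}; FIRST(a) = {a}
FIRST(S) = {a}


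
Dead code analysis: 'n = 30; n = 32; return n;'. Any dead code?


first assignment to n is overwritten before any read
Dead: 'n = 30'


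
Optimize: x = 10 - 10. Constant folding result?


10 - 10 = 0 at compile time
Optimized: x = 0


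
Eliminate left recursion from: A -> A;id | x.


Left-recursive alternatives: A;id; non-recursive: x
Introduce A': A -> xA', A' -> ;idA' | ε


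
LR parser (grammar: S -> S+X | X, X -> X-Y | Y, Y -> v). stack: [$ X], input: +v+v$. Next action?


lookahead ∉ {-} so X won't extend; reduce S -> X
Action: reduce (S -> X)


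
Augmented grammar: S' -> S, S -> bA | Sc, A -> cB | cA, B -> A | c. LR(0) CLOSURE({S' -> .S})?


Start: S' -> .S
For each item with dot before a nonterminal B, add B -> .γ for every B-production
Closure: [S' -> .S, S -> .bA, S -> .Sc]


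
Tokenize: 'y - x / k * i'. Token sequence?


Scan left to right, longest-match per lexeme
Tokens: ID(y), OP(-), ID(x), OP(/), ID(k), OP(*), ID(i)


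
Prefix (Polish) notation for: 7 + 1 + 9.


left-to-right (same/higher precedence on left): tree is (+ (+ 7 1) 9)
Prefix: + + 7 1 9


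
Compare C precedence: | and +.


'+' is additive (level 9); '|' is bitwise OR (level 3)
Higher level binds tighter
'+' has higher precedence than '|'


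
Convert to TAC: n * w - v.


Break into single-operator statements:
t1 = n * w
t2 = t1 - v


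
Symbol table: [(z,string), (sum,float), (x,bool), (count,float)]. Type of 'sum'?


Lookup 'sum' → type float


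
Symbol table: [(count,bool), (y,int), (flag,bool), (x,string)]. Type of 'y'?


Lookup 'y' → type int


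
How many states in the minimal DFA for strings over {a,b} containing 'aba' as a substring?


KMP-style automaton: 3 progress states + 1 absorbing accept = 4
Minimal DFA: 4 states


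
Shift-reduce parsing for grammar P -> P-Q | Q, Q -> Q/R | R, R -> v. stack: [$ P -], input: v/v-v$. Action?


no handle ('P-' is not any RHS); shift 'v'
Action: shift


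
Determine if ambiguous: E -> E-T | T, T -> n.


precedence layered via separate nonterminal T: deterministic
Unambiguous


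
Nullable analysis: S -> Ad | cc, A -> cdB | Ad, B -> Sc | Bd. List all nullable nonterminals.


A nonterminal is nullable iff some alternative derives ε (directly, or every symbol in it is nullable)
Nullable: {}


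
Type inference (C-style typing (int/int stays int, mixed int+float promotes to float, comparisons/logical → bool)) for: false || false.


Operand types: bool || bool
Rule: logical operators take bool operands and yield bool
Result type: bool


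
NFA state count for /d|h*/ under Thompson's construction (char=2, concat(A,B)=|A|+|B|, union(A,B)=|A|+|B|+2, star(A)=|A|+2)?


Syntax tree has 2 char leaf(s), 1 union(s), 1 star(s)
chars contribute 2×2 = 4; each union adds +2; each star adds +2
Total: 4 + 2 + 2 = 8 states


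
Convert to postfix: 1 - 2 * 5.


* has higher precedence, evaluate 2*5 first
Postfix: 1 2 5 * -


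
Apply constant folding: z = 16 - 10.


16 - 10 = 6 at compile time
Optimized: z = 6


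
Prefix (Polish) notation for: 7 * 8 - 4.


left-to-right (same/higher precedence on left): tree is (- (* 7 8) 4)
Prefix: - * 7 8 4


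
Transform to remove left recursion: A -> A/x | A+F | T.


Left-recursive alternatives: A/x, A+F; non-recursive: T
Introduce A': A -> TA', A' -> /xA' | +FA' | ε


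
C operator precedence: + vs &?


'+' is additive (level 9); '&' is bitwise AND (level 5)
Higher level binds tighter
'+' has higher precedence than '&'


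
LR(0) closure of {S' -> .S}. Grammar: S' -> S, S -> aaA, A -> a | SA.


Start: S' -> .S
For each item with dot before a nonterminal B, add B -> .γ for every B-production
Closure: [S' -> .S, S -> .aaA]


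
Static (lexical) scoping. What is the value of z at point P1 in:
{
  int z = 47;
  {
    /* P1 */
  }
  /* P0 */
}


P1's block does not declare z; resolves to the enclosing declaration at depth 0
z = 47


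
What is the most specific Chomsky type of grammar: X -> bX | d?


Right-linear: every RHS is a terminal or a terminal followed by one nonterminal
Classification: Type 3 (Regular)


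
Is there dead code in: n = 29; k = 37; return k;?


n is assigned but never read
Dead: 'n = 29'


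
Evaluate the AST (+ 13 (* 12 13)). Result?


Evaluate inner: (* 12 13) = 156
Evaluate root: (+ 13 156) = 169
Result: 169


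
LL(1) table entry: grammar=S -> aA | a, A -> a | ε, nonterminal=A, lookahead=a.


For [A, a]: 'a' ∈ FIRST(a)
Entry: A -> a


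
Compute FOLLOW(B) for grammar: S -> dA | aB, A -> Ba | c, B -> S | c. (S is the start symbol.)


$ ∈ FOLLOW(S). For each A -> αBβ: add FIRST(β)\{ε} to FOLLOW(B); if β nullable, add FOLLOW(A).
FOLLOW(B) = {$, a}


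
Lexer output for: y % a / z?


Scan left to right, longest-match per lexeme
Tokens: ID(y), OP(%), ID(a), OP(/), ID(z)


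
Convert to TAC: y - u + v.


Break into single-operator statements:
t1 = y - u
t2 = t1 + v


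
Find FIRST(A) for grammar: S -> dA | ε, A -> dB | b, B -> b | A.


Per alternative of A: FIRST(dB) = {d}; FIRST(b) = {b}
FIRST(A) = {b, d}


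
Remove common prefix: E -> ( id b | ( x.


Common prefix: '('
Factored: E -> ( E', E' -> id b | x


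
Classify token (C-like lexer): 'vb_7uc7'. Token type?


Pattern: letter/underscore followed by alphanumerics, not a keyword
Type: IDENTIFIER


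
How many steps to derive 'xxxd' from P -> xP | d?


Derivation: P => xP => xxP => xxxP => xxxd
Steps: 4


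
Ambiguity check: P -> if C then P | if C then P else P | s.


dangling else: 'if C then if C then s else s' parses two ways
Ambiguous


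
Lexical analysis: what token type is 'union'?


Pattern: reserved word
Type: KEYWORD


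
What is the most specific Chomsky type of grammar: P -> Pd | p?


Left-linear: every RHS is a terminal or one nonterminal followed by a terminal
Classification: Type 3 (Regular)


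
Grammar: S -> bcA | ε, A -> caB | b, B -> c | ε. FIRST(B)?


Per alternative of B: FIRST(c) = {c}; FIRST(ε) = {ε}
FIRST(B) = {c, ε}


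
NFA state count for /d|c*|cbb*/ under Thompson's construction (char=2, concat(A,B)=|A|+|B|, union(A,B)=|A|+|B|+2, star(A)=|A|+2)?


Syntax tree has 5 char leaf(s), 2 union(s), 2 star(s)
chars contribute 5×2 = 10; each union adds +2; each star adds +2
Total: 10 + 4 + 4 = 18 states


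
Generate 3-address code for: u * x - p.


Break into single-operator statements:
t1 = u * x
t2 = t1 - p


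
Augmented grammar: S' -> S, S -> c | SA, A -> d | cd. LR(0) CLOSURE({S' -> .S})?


Start: S' -> .S
For each item with dot before a nonterminal B, add B -> .γ for every B-production
Closure: [S' -> .S, S -> .c, S -> .SA]


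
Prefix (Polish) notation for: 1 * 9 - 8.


left-to-right (same/higher precedence on left): tree is (- (* 1 9) 8)
Prefix: - * 1 9 8


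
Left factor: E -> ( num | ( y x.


Common prefix: '('
Factored: E -> ( E', E' -> num | y x


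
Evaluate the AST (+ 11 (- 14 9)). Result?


Evaluate inner: (- 14 9) = 5
Evaluate root: (+ 11 5) = 16
Result: 16


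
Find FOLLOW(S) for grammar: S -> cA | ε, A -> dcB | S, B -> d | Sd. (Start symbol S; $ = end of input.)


$ ∈ FOLLOW(S). For each A -> αBβ: add FIRST(β)\{ε} to FOLLOW(B); if β nullable, add FOLLOW(A).
FOLLOW(S) = {$, d}


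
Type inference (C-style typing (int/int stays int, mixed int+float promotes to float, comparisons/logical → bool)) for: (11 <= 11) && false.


Operand types: bool && bool
Rule: logical operators take bool operands and yield bool
Result type: bool


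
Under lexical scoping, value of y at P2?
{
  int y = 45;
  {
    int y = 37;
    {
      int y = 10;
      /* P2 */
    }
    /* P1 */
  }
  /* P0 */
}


y declared in the same block as P2
y = 10


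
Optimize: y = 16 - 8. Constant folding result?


16 - 8 = 8 at compile time
Optimized: y = 8


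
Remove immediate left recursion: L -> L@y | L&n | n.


Left-recursive alternatives: L@y, L&n; non-recursive: n
Introduce L': L -> nL', L' -> @yL' | &nL' | ε


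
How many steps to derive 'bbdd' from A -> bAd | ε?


Derivation: A => bAd => bbAdd => bbdd
Steps: 3


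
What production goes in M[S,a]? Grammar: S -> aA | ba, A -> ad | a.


For [S, a]: 'a' ∈ FIRST(aA)
Entry: S -> aA


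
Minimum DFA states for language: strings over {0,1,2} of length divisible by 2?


Track length mod 2: states 0..1, accept at 0
Minimal DFA: 2 states


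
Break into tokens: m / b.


Scan left to right, longest-match per lexeme
Tokens: ID(m), OP(/), ID(b)


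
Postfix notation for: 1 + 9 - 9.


Left to right (same or higher precedence on left)
Postfix: 1 9 + 9 -


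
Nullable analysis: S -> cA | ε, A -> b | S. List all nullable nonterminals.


A nonterminal is nullable iff some alternative derives ε (directly, or every symbol in it is nullable)
Nullable: {A, S}


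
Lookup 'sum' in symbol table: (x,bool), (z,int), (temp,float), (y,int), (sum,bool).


Lookup 'sum' → type bool


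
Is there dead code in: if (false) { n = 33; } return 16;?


condition is constant false, so the whole block is unreachable
Dead: 'if (false) { n = 33; }'


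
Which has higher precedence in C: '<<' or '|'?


'<<' is shift (level 8); '|' is bitwise OR (level 3)
Higher level binds tighter
'<<' has higher precedence than '|'


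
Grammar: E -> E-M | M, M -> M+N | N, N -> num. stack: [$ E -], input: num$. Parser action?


no handle ('E-' is not any RHS); shift 'num'
Action: shift


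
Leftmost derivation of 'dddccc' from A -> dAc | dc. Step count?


Derivation: A => dAc => ddAcc => dddccc
Steps: 3


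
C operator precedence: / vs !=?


'/' is multiplicative (level 10); '!=' is equality (level 6)
Higher level binds tighter
'/' has higher precedence than '!='


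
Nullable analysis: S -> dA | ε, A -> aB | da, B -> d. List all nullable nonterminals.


A nonterminal is nullable iff some alternative derives ε (directly, or every symbol in it is nullable)
Nullable: {S}


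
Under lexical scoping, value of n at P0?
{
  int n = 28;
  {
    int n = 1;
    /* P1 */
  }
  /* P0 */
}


n declared in the same block as P0
n = 28


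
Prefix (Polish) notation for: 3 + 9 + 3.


left-to-right (same/higher precedence on left): tree is (+ (+ 3 9) 3)
Prefix: + + 3 9 3


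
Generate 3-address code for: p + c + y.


Break into single-operator statements:
t1 = p + c
t2 = t1 + y


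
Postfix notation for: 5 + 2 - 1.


Left to right (same or higher precedence on left)
Postfix: 5 2 + 1 -


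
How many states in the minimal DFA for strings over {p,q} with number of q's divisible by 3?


Track (count of q) mod 3: states 0..2, accept at 0
Minimal DFA: 3 states


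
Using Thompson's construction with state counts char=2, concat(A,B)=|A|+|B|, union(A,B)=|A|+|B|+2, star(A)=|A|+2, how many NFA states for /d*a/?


Syntax tree has 2 char leaf(s), 0 union(s), 1 star(s)
chars contribute 2×2 = 4; each union adds +2; each star adds +2
Total: 4 + 0 + 2 = 6 states


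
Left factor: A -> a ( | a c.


Common prefix: 'a'
Factored: A -> a A', A' -> ( | c


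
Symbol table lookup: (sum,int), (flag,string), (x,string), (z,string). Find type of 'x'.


Lookup 'x' → type string


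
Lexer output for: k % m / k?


Scan left to right, longest-match per lexeme
Tokens: ID(k), OP(%), ID(m), OP(/), ID(k)


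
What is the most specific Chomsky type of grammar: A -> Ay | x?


Left-linear: every RHS is a terminal or one nonterminal followed by a terminal
Classification: Type 3 (Regular)


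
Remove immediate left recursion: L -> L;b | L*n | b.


Left-recursive alternatives: L;b, L*n; non-recursive: b
Introduce L': L -> bL', L' -> ;bL' | *nL' | ε


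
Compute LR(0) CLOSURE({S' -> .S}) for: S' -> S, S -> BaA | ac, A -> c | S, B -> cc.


Start: S' -> .S
For each item with dot before a nonterminal B, add B -> .γ for every B-production
Closure: [S' -> .S, S -> .BaA, S -> .ac, B -> .cc]


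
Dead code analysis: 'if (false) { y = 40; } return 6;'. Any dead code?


condition is constant false, so the whole block is unreachable
Dead: 'if (false) { y = 40; }'


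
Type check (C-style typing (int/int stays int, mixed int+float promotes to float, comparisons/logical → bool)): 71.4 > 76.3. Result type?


Operand types: float > float
Rule: comparison yields bool
Result type: bool


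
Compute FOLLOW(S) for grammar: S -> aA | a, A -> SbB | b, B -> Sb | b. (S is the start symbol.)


$ ∈ FOLLOW(S). For each A -> αBβ: add FIRST(β)\{ε} to FOLLOW(B); if β nullable, add FOLLOW(A).
FOLLOW(S) = {$, b}


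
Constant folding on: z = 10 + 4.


10 + 4 = 14 at compile time
Optimized: z = 14


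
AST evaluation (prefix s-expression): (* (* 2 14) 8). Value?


Evaluate inner: (* 2 14) = 28
Evaluate root: (* 28 8) = 224
Result: 224


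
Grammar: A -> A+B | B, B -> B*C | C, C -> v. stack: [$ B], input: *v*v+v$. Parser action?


shift '*' to continue B -> B*C
Action: shift


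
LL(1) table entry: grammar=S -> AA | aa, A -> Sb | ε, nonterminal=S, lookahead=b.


For [S, b]: 'b' ∈ FIRST(AA)
Entry: S -> AA


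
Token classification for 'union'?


Pattern: reserved word
Type: KEYWORD


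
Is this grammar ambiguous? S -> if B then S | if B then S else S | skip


dangling else: 'if B then if B then skip else skip' parses two ways
Ambiguous


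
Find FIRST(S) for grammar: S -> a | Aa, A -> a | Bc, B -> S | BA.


Per alternative of S: FIRST(a) = {a}; FIRST(Aa) = {a}
FIRST(S) = {a}


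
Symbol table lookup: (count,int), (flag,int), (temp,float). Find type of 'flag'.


Lookup 'flag' → type int


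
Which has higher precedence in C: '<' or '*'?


'*' is multiplicative (level 10); '<' is relational (level 7)
Higher level binds tighter
'*' has higher precedence than '<'


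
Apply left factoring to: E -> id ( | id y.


Common prefix: 'id'
Factored: E -> id E', E' -> ( | y


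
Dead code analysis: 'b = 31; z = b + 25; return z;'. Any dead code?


b is read by z's definition; z is returned
No dead code


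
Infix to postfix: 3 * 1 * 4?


Left to right (same or higher precedence on left)
Postfix: 3 1 * 4 *


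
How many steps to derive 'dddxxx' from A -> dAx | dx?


Derivation: A => dAx => ddAxx => dddxxx
Steps: 3


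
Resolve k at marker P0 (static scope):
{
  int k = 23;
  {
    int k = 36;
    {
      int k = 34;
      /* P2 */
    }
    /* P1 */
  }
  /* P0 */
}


k declared in the same block as P0
k = 23


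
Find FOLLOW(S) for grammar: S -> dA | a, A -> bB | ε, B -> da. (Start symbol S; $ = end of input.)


$ ∈ FOLLOW(S). For each A -> αBβ: add FIRST(β)\{ε} to FOLLOW(B); if β nullable, add FOLLOW(A).
FOLLOW(S) = {$}


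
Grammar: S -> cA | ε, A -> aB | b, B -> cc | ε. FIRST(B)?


Per alternative of B: FIRST(cc) = {c}; FIRST(ε) = {ε}
FIRST(B) = {c, ε}


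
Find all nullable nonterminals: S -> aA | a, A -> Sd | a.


A nonterminal is nullable iff some alternative derives ε (directly, or every symbol in it is nullable)
Nullable: {}


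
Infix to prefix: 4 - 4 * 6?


'*' binds tighter: tree is (- 4 (* 4 6))
Prefix: - 4 * 4 6


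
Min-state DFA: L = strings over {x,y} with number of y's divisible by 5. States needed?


Track (count of y) mod 5: states 0..4, accept at 0
Minimal DFA: 5 states


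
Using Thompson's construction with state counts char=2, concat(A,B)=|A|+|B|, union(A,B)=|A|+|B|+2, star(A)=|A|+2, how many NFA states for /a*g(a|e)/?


Syntax tree has 4 char leaf(s), 1 union(s), 1 star(s)
chars contribute 4×2 = 8; each union adds +2; each star adds +2
Total: 8 + 2 + 2 = 12 states


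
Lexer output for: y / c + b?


Scan left to right, longest-match per lexeme
Tokens: ID(y), OP(/), ID(c), OP(+), ID(b)


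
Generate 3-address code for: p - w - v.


Break into single-operator statements:
t1 = p - w
t2 = t1 - v


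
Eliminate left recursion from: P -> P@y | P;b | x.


Left-recursive alternatives: P@y, P;b; non-recursive: x
Introduce P': P -> xP', P' -> @yP' | ;bP' | ε


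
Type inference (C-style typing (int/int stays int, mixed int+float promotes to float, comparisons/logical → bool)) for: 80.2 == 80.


Operand types: float == int
Rule: comparison yields bool
Result type: bool


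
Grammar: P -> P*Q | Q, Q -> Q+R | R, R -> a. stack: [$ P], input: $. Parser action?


start symbol P on stack, input exhausted
Action: accept


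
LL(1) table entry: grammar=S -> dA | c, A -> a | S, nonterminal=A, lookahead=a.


For [A, a]: 'a' ∈ FIRST(a)
Entry: A -> a


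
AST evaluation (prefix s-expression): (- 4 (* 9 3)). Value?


Evaluate inner: (* 9 3) = 27
Evaluate root: (- 4 27) = -23
Result: -23


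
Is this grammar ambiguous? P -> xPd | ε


balanced x^n…d^n: each string has a unique parse
Unambiguous


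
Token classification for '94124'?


Pattern: digits only
Type: INTEGER_LITERAL


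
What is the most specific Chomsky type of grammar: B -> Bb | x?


Left-linear: every RHS is a terminal or one nonterminal followed by a terminal
Classification: Type 3 (Regular)


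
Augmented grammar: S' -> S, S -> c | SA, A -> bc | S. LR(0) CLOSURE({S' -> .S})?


Start: S' -> .S
For each item with dot before a nonterminal B, add B -> .γ for every B-production
Closure: [S' -> .S, S -> .c, S -> .SA]


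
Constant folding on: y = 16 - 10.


16 - 10 = 6 at compile time
Optimized: y = 6


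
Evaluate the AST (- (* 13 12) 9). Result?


Evaluate inner: (* 13 12) = 156
Evaluate root: (- 156 9) = 147
Result: 147


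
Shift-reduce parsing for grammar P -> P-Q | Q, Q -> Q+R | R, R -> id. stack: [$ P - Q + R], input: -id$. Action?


handle 'Q+R' on top
Action: reduce (Q -> Q+R)


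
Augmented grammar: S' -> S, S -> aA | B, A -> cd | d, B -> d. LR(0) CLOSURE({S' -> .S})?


Start: S' -> .S
For each item with dot before a nonterminal B, add B -> .γ for every B-production
Closure: [S' -> .S, S -> .aA, S -> .B, B -> .d]


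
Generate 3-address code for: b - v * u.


Break into single-operator statements:
t1 = v * u
t2 = b - t1


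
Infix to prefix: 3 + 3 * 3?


'*' binds tighter: tree is (+ 3 (* 3 3))
Prefix: + 3 * 3 3


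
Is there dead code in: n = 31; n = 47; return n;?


first assignment to n is overwritten before any read
Dead: 'n = 31'


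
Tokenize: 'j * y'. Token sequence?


Scan left to right, longest-match per lexeme
Tokens: ID(j), OP(*), ID(y)


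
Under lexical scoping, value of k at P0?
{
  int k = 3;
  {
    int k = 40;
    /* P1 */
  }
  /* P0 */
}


k declared in the same block as P0
k = 3


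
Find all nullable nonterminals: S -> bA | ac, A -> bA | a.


A nonterminal is nullable iff some alternative derives ε (directly, or every symbol in it is nullable)
Nullable: {}


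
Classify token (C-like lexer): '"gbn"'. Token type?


Pattern: double-quoted sequence
Type: STRING_LITERAL


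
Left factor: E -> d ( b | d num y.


Common prefix: 'd'
Factored: E -> d E', E' -> ( b | num y


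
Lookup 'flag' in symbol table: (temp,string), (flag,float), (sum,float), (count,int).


Lookup 'flag' → type float


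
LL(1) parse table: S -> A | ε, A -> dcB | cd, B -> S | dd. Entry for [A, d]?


For [A, d]: 'd' ∈ FIRST(dcB)
Entry: A -> dcB


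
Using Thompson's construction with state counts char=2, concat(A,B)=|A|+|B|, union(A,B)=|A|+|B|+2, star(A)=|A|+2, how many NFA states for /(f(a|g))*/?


Syntax tree has 3 char leaf(s), 1 union(s), 1 star(s)
chars contribute 3×2 = 6; each union adds +2; each star adds +2
Total: 6 + 2 + 2 = 10 states


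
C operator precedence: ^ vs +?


'+' is additive (level 9); '^' is bitwise XOR (level 4)
Higher level binds tighter
'+' has higher precedence than '^'


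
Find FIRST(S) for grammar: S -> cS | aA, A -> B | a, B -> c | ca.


Per alternative of S: FIRST(cS) = {c}; FIRST(aA) = {a}
FIRST(S) = {a, c}


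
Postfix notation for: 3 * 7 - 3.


Left to right (same or higher precedence on left)
Postfix: 3 7 * 3 -


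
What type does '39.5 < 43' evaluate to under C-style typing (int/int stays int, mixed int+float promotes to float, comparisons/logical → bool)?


Operand types: float < int
Rule: comparison yields bool
Result type: bool


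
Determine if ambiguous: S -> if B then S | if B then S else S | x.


dangling else: 'if B then if B then x else x' parses two ways
Ambiguous


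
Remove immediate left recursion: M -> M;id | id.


Left-recursive alternatives: M;id; non-recursive: id
Introduce M': M -> idM', M' -> ;idM' | ε


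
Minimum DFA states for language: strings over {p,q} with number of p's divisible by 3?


Track (count of p) mod 3: states 0..2, accept at 0
Minimal DFA: 3 states


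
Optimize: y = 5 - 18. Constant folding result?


5 - 18 = -13 at compile time
Optimized: y = -13


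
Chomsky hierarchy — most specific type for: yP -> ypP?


LHS has context (more than one symbol) and |LHS| ≤ |RHS|
Classification: Type 1 (Context-Sensitive)


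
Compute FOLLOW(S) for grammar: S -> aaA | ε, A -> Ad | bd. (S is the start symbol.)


$ ∈ FOLLOW(S). For each A -> αBβ: add FIRST(β)\{ε} to FOLLOW(B); if β nullable, add FOLLOW(A).
FOLLOW(S) = {$}


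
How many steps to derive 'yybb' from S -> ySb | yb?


Derivation: S => ySb => yybb
Steps: 2


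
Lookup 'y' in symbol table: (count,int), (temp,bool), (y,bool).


Lookup 'y' → type bool


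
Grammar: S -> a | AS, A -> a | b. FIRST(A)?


Per alternative of A: FIRST(a) = {a}; FIRST(b) = {b}
FIRST(A) = {a, b}


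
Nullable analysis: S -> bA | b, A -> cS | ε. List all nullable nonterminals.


A nonterminal is nullable iff some alternative derives ε (directly, or every symbol in it is nullable)
Nullable: {A}


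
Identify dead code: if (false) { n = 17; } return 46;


condition is constant false, so the whole block is unreachable
Dead: 'if (false) { n = 17; }'


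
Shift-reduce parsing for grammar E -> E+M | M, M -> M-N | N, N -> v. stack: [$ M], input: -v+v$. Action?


shift '-' to continue M -> M-N
Action: shift


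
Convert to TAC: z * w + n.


Break into single-operator statements:
t1 = z * w
t2 = t1 + n


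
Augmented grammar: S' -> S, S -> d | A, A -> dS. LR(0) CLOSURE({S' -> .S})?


Start: S' -> .S
For each item with dot before a nonterminal B, add B -> .γ for every B-production
Closure: [S' -> .S, S -> .d, S -> .A, A -> .dS]


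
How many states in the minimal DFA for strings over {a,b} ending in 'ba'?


Track the longest suffix of input matching a prefix of 'ba': 3 classes (prefixes of length 0..2)
Minimal DFA: 3 states


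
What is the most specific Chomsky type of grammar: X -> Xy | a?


Left-linear: every RHS is a terminal or one nonterminal followed by a terminal
Classification: Type 3 (Regular)


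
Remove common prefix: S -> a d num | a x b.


Common prefix: 'a'
Factored: S -> a S', S' -> d num | x b


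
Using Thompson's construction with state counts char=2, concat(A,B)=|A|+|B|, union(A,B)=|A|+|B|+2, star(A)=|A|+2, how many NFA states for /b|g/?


Syntax tree has 2 char leaf(s), 1 union(s), 0 star(s)
chars contribute 2×2 = 4; each union adds +2; each star adds +2
Total: 4 + 2 + 0 = 6 states


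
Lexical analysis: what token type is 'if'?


Pattern: reserved word
Type: KEYWORD


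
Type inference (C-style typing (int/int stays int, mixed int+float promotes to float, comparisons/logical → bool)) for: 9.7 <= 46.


Operand types: float <= int
Rule: comparison yields bool
Result type: bool


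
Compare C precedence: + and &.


'+' is additive (level 9); '&' is bitwise AND (level 5)
Higher level binds tighter
'+' has higher precedence than '&'


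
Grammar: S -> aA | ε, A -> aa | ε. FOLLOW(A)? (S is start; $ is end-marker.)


$ ∈ FOLLOW(S). For each A -> αBβ: add FIRST(β)\{ε} to FOLLOW(B); if β nullable, add FOLLOW(A).
FOLLOW(A) = {$}


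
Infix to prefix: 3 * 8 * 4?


left-to-right (same/higher precedence on left): tree is (* (* 3 8) 4)
Prefix: * * 3 8 4


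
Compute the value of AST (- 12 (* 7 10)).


Evaluate inner: (* 7 10) = 70
Evaluate root: (- 12 70) = -58
Result: -58


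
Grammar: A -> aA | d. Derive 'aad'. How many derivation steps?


Derivation: A => aA => aaA => aad
Steps: 3


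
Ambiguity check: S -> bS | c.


right-linear, alternatives start with distinct terminals 'b' vs 'c': unique leftmost derivation
Unambiguous


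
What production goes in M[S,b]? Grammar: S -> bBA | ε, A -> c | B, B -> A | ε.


For [S, b]: 'b' ∈ FIRST(bBA)
Entry: S -> bBA


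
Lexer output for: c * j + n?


Scan left to right, longest-match per lexeme
Tokens: ID(c), OP(*), ID(j), OP(+), ID(n)


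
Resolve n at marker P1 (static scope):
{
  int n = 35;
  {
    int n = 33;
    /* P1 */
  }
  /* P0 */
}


n declared in the same block as P1
n = 33


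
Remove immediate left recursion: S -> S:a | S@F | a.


Left-recursive alternatives: S:a, S@F; non-recursive: a
Introduce S': S -> aS', S' -> :aS' | @FS' | ε


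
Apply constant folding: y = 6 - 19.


6 - 19 = -13 at compile time
Optimized: y = -13


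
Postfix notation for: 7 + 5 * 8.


* has higher precedence, evaluate 5*8 first
Postfix: 7 5 8 * +


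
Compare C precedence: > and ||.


'>' is relational (level 7); '||' is logical OR (level 1)
Higher level binds tighter
'>' has higher precedence than '||'


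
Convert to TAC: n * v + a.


Break into single-operator statements:
t1 = n * v
t2 = t1 + a


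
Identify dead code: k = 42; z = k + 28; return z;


k is read by z's definition; z is returned
No dead code


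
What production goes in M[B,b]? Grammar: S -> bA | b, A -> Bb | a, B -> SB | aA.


For [B, b]: 'b' ∈ FIRST(SB)
Entry: B -> SB


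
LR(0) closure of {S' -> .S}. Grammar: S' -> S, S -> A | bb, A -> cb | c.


Start: S' -> .S
For each item with dot before a nonterminal B, add B -> .γ for every B-production
Closure: [S' -> .S, S -> .A, S -> .bb, A -> .cb, A -> .c]


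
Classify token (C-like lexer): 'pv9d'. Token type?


Pattern: letter/underscore followed by alphanumerics, not a keyword
Type: IDENTIFIER


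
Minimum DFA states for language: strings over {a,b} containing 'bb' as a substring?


KMP-style automaton: 2 progress states + 1 absorbing accept = 3
Minimal DFA: 3 states


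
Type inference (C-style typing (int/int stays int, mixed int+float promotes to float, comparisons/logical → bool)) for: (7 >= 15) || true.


Operand types: bool || bool
Rule: logical operators take bool operands and yield bool
Result type: bool


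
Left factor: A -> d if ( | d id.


Common prefix: 'd'
Factored: A -> d A', A' -> if ( | id


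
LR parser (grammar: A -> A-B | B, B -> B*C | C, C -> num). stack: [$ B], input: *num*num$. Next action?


shift '*' to continue B -> B*C
Action: shift


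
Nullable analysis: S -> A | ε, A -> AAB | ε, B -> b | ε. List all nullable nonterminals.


A nonterminal is nullable iff some alternative derives ε (directly, or every symbol in it is nullable)
Nullable: {A, B, S}


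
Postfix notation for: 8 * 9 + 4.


Left to right (same or higher precedence on left)
Postfix: 8 9 * 4 +


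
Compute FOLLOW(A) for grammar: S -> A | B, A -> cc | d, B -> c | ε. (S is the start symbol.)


$ ∈ FOLLOW(S). For each A -> αBβ: add FIRST(β)\{ε} to FOLLOW(B); if β nullable, add FOLLOW(A).
FOLLOW(A) = {$}


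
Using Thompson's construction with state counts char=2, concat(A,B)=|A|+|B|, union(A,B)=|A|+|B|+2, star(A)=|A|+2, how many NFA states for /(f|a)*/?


Syntax tree has 2 char leaf(s), 1 union(s), 1 star(s)
chars contribute 2×2 = 4; each union adds +2; each star adds +2
Total: 4 + 2 + 2 = 8 states


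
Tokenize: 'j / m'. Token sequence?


Scan left to right, longest-match per lexeme
Tokens: ID(j), OP(/), ID(m)


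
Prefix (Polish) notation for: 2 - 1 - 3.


left-to-right (same/higher precedence on left): tree is (- (- 2 1) 3)
Prefix: - - 2 1 3


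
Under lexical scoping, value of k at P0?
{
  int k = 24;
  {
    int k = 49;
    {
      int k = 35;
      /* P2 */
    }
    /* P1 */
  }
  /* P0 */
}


k declared in the same block as P0
k = 24


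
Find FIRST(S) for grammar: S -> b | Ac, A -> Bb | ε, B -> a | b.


Per alternative of S: FIRST(b) = {b}; FIRST(Ac) = {a, b, c}
FIRST(S) = {a, b, c}


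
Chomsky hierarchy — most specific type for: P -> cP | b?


Right-linear: every RHS is a terminal or a terminal followed by one nonterminal
Classification: Type 3 (Regular)


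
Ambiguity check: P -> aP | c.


right-linear, alternatives start with distinct terminals 'a' vs 'c': unique leftmost derivation
Unambiguous


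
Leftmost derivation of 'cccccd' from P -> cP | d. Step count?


Derivation: P => cP => ccP => cccP => ccccP => cccccP => cccccd
Steps: 6


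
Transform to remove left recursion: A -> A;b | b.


Left-recursive alternatives: A;b; non-recursive: b
Introduce A': A -> bA', A' -> ;bA' | ε


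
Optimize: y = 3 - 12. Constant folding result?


3 - 12 = -9 at compile time
Optimized: y = -9


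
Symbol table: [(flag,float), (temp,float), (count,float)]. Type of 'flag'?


Lookup 'flag' → type float


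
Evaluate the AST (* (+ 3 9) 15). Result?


Evaluate inner: (+ 3 9) = 12
Evaluate root: (* 12 15) = 180
Result: 180


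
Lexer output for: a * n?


Scan left to right, longest-match per lexeme
Tokens: ID(a), OP(*), ID(n)


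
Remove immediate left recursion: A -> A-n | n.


Left-recursive alternatives: A-n; non-recursive: n
Introduce A': A -> nA', A' -> -nA' | ε


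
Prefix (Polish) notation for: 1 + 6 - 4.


left-to-right (same/higher precedence on left): tree is (- (+ 1 6) 4)
Prefix: - + 1 6 4


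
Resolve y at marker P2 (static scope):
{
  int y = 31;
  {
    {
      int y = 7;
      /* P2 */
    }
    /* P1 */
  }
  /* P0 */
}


y declared in the same block as P2
y = 7


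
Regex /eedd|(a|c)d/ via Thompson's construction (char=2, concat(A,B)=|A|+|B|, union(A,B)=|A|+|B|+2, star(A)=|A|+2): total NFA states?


Syntax tree has 7 char leaf(s), 2 union(s), 0 star(s)
chars contribute 7×2 = 14; each union adds +2; each star adds +2
Total: 14 + 4 + 0 = 18 states


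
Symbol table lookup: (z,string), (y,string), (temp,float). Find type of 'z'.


Lookup 'z' → type string


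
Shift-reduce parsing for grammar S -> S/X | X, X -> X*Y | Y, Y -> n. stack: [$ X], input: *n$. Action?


shift '*' to continue X -> X*Y
Action: shift


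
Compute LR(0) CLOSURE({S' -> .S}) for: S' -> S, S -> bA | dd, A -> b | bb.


Start: S' -> .S
For each item with dot before a nonterminal B, add B -> .γ for every B-production
Closure: [S' -> .S, S -> .bA, S -> .dd]


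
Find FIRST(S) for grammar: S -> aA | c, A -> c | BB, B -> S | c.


Per alternative of S: FIRST(aA) = {a}; FIRST(c) = {c}
FIRST(S) = {a, c}


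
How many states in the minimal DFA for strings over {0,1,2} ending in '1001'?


Track the longest suffix of input matching a prefix of '1001': 5 classes (prefixes of length 0..4)
Minimal DFA: 5 states


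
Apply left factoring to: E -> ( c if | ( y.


Common prefix: '('
Factored: E -> ( E', E' -> c if | y


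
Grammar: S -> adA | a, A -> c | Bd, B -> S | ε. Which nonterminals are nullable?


A nonterminal is nullable iff some alternative derives ε (directly, or every symbol in it is nullable)
Nullable: {B}


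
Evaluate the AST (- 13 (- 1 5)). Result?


Evaluate inner: (- 1 5) = -4
Evaluate root: (- 13 -4) = 17
Result: 17


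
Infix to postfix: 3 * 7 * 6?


Left to right (same or higher precedence on left)
Postfix: 3 7 * 6 *


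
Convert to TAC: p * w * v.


Break into single-operator statements:
t1 = p * w
t2 = t1 * v


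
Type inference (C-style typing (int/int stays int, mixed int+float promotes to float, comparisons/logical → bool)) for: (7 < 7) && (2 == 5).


Operand types: bool && bool
Rule: logical operators take bool operands and yield bool
Result type: bool


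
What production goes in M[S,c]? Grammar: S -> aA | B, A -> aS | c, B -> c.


For [S, c]: 'c' ∈ FIRST(B)
Entry: S -> B


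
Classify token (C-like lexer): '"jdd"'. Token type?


Pattern: double-quoted sequence
Type: STRING_LITERAL


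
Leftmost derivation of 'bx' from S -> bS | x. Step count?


Derivation: S => bS => bx
Steps: 2


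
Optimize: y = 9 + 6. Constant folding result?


9 + 6 = 15 at compile time
Optimized: y = 15


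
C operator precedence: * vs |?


'*' is multiplicative (level 10); '|' is bitwise OR (level 3)
Higher level binds tighter
'*' has higher precedence than '|'


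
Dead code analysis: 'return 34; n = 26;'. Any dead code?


statement follows a return and is unreachable
Dead: 'n = 26'


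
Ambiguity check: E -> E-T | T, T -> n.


precedence layered via separate nonterminal T: deterministic
Unambiguous


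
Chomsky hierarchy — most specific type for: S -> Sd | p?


Left-linear: every RHS is a terminal or one nonterminal followed by a terminal
Classification: Type 3 (Regular)


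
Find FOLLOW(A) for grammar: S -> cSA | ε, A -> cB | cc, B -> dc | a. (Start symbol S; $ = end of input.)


$ ∈ FOLLOW(S). For each A -> αBβ: add FIRST(β)\{ε} to FOLLOW(B); if β nullable, add FOLLOW(A).
FOLLOW(A) = {$, c}


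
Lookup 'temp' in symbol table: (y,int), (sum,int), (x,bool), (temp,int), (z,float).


Lookup 'temp' → type int


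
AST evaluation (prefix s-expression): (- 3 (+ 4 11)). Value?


Evaluate inner: (+ 4 11) = 15
Evaluate root: (- 3 15) = -12
Result: -12


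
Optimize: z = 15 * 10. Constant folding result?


15 * 10 = 150 at compile time
Optimized: z = 150


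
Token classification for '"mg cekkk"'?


Pattern: double-quoted sequence
Type: STRING_LITERAL


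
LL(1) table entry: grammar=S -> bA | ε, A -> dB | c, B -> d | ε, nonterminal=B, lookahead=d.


For [B, d]: 'd' ∈ FIRST(d)
Entry: B -> d


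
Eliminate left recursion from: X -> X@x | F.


Left-recursive alternatives: X@x; non-recursive: F
Introduce X': X -> FX', X' -> @xX' | ε


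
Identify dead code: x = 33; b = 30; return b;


x is assigned but never read
Dead: 'x = 33'


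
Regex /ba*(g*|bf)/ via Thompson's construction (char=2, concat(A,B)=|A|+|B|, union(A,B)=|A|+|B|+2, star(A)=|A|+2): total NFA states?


Syntax tree has 5 char leaf(s), 1 union(s), 2 star(s)
chars contribute 5×2 = 10; each union adds +2; each star adds +2
Total: 10 + 2 + 4 = 16 states


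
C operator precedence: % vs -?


'%' is multiplicative (level 10); '-' is additive (level 9)
Higher level binds tighter
'%' has higher precedence than '-'


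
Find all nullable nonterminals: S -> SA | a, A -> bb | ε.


A nonterminal is nullable iff some alternative derives ε (directly, or every symbol in it is nullable)
Nullable: {A}


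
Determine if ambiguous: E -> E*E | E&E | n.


'n*n&n' has two parse trees (no precedence encoded between * and &)
Ambiguous


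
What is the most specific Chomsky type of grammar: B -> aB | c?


Right-linear: every RHS is a terminal or a terminal followed by one nonterminal
Classification: Type 3 (Regular)


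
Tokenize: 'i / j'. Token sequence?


Scan left to right, longest-match per lexeme
Tokens: ID(i), OP(/), ID(j)


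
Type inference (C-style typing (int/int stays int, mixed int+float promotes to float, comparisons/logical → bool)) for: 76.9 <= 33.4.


Operand types: float <= float
Rule: comparison yields bool
Result type: bool


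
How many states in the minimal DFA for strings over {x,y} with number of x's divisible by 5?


Track (count of x) mod 5: states 0..4, accept at 0
Minimal DFA: 5 states


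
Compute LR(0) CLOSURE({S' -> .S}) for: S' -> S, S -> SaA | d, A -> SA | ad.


Start: S' -> .S
For each item with dot before a nonterminal B, add B -> .γ for every B-production
Closure: [S' -> .S, S -> .SaA, S -> .d]


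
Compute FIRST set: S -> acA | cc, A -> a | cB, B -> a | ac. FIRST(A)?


Per alternative of A: FIRST(a) = {a}; FIRST(cB) = {c}
FIRST(A) = {a, c}


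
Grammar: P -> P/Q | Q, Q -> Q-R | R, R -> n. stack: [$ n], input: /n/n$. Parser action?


'n' on top is the handle for R -> n
Action: reduce (R -> n)


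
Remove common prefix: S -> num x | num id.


Common prefix: 'num'
Factored: S -> num S', S' -> x | id


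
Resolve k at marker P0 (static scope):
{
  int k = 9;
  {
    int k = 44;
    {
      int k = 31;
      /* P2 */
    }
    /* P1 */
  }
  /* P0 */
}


k declared in the same block as P0
k = 9


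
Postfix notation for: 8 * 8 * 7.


Left to right (same or higher precedence on left)
Postfix: 8 8 * 7 *


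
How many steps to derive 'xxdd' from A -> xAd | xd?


Derivation: A => xAd => xxdd
Steps: 2


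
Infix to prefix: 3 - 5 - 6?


left-to-right (same/higher precedence on left): tree is (- (- 3 5) 6)
Prefix: - - 3 5 6


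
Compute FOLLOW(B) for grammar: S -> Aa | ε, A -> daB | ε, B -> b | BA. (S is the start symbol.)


$ ∈ FOLLOW(S). For each A -> αBβ: add FIRST(β)\{ε} to FOLLOW(B); if β nullable, add FOLLOW(A).
FOLLOW(B) = {a, d}


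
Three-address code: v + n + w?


Break into single-operator statements:
t1 = v + n
t2 = t1 + w


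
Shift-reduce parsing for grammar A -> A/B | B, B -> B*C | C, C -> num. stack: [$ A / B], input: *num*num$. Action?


'*' can extend B; shift to build B -> B*C
Action: shift


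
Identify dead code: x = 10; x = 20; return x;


first assignment to x is overwritten before any read
Dead: 'x = 10'
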